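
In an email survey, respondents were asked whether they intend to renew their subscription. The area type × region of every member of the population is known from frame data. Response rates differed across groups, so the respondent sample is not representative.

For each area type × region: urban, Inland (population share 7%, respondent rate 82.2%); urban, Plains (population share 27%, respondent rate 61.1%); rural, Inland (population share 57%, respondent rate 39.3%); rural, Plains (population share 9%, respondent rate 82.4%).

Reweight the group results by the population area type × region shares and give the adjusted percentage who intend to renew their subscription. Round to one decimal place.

Weight each group's respondent value by its population share:
  urban, Inland: 0.07 × 82.2 = 5.754
  urban, Plains: 0.27 × 61.1 = 16.497
  rural, Inland: 0.57 × 39.3 = 22.401
  rural, Plains: 0.09 × 82.4 = 7.416
Post-stratified estimate = 52.068 → 52.1%.

52.1%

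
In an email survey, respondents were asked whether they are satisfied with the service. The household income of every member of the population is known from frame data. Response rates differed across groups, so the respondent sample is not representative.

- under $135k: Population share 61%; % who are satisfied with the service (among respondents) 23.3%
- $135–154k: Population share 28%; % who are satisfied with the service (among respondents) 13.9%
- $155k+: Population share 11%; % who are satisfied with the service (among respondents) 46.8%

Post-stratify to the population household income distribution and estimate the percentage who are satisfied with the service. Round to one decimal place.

23.3%

Weight each group's respondent value by its population share:
  under $135k: 0.61 × 23.3 = 14.213
  $135–154k: 0.28 × 13.9 = 3.892
  $155k+: 0.11 × 46.8 = 5.148
Post-stratified estimate = 23.253 → 23.3%.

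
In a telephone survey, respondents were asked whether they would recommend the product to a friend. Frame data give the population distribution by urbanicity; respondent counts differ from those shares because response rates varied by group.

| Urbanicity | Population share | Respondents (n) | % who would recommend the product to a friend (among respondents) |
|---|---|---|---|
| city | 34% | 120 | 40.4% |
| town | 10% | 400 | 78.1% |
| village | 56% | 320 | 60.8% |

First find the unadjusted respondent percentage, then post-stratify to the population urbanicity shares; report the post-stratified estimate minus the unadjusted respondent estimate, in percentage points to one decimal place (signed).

-10.5 percentage points

Without adjustment, the pooled respondent share is:
  (120/840)×40.4 + (400/840)×78.1 + (320/840)×60.8 = 66.1238%
Post-stratified estimate weights by population shares:
  0.34×40.4 + 0.1×78.1 + 0.56×60.8 = 55.594%
Difference = 55.594 − 66.1238 = -10.5298 pp.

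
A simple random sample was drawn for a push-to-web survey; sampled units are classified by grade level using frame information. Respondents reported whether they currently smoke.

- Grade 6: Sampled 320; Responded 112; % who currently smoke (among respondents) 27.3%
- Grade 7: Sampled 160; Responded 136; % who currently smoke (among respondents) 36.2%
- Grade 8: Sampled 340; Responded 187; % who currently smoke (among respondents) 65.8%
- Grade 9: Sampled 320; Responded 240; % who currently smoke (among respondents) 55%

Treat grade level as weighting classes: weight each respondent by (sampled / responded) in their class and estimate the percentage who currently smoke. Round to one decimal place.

Class response rates: Grade 6 112/320 = 35%, Grade 7 136/160 = 85%, Grade 8 187/340 = 55%, Grade 9 240/320 = 75%.
Weighting each respondent by the inverse class response rate inflates each class back to its sampled size, so the class weight is n_sampled:
  Grade 6: 320 × 27.3 = 8736
  Grade 7: 160 × 36.2 = 5792
  Grade 8: 340 × 65.8 = 22,372
  Grade 9: 320 × 55 = 17,600
Adjusted estimate = 54,500 / 1,140 = 47.807 → 47.8%.

47.8%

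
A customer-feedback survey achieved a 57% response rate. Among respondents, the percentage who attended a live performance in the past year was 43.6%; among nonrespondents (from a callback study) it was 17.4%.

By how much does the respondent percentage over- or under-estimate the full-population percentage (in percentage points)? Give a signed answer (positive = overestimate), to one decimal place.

+11.3 percentage points

Nonresponse fraction = 1 − 0.57 = 0.43.
Bias = (nonresponse fraction) × (respondent percentage − nonrespondent percentage)
     = 0.43 × (43.6 − 17.4) = 0.43 × 26.2 = 11.266.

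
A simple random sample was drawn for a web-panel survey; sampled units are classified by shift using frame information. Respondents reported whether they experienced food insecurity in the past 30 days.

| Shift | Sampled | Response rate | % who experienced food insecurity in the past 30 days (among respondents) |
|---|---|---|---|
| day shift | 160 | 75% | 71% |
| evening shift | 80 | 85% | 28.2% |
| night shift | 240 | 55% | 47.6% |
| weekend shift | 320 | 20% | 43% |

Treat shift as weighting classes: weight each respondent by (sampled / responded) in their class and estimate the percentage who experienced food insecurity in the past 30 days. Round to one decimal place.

48.5%

Inverse-response-rate weighting restores each class to its sampled count, so class totals weight by n_sampled:
  day shift: 160 × 71 = 11,360
  evening shift: 80 × 28.2 = 2256
  night shift: 240 × 47.6 = 11,424
  weekend shift: 320 × 43 = 13,760
Adjusted estimate = 38,800 / 800 = 48.5 → 48.5%.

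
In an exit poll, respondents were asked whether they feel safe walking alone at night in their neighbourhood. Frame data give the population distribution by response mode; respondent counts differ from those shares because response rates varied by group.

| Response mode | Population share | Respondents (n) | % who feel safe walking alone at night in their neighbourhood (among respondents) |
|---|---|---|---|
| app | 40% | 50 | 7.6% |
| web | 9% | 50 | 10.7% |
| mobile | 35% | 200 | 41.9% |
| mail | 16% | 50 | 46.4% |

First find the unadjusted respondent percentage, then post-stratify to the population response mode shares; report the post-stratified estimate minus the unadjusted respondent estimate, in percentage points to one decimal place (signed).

-7.1 percentage points

Without adjustment, the pooled respondent share is:
  (50/350)×7.6 + (50/350)×10.7 + (200/350)×41.9 + (50/350)×46.4 = 33.1857%
Post-stratified estimate weights by population shares:
  0.4×7.6 + 0.09×10.7 + 0.35×41.9 + 0.16×46.4 = 26.092%
Difference = 26.092 − 33.1857 = -7.0937 pp.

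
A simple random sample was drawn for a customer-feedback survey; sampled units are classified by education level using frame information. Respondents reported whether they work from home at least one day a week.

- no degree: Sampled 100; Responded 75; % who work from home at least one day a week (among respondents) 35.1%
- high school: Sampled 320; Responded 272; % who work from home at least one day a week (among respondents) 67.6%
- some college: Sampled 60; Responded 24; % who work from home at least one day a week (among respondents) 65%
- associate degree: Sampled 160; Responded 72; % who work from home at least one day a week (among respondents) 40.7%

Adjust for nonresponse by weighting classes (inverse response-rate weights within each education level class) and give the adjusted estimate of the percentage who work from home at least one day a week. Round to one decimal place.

55.6%

Response rates by class: no degree 75/100 = 75%, high school 272/320 = 85%, some college 24/60 = 40%, associate degree 72/160 = 45%.
With weight = n_sampled/n_responded per class, the weighted class total is n_sampled:
  no degree: 100 × 35.1 = 3510
  high school: 320 × 67.6 = 21,632
  some college: 60 × 65 = 3900
  associate degree: 160 × 40.7 = 6512
Adjusted estimate = 35,554 / 640 = 55.5531 → 55.6%.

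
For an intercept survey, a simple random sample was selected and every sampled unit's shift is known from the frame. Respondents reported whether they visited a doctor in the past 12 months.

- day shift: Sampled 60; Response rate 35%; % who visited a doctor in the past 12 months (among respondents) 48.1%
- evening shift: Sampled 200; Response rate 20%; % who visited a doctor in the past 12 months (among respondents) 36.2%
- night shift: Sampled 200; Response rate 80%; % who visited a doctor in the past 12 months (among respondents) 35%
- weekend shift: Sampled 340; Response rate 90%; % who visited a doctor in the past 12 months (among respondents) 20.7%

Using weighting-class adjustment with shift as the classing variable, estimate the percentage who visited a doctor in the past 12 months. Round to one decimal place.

With weight = n_sampled/n_responded per class, the weighted class total is n_sampled:
  day shift: 60 × 48.1 = 2886
  evening shift: 200 × 36.2 = 7240
  night shift: 200 × 35 = 7000
  weekend shift: 340 × 20.7 = 7038
Adjusted estimate = 24,164 / 800 = 30.205 → 30.2%.

30.2%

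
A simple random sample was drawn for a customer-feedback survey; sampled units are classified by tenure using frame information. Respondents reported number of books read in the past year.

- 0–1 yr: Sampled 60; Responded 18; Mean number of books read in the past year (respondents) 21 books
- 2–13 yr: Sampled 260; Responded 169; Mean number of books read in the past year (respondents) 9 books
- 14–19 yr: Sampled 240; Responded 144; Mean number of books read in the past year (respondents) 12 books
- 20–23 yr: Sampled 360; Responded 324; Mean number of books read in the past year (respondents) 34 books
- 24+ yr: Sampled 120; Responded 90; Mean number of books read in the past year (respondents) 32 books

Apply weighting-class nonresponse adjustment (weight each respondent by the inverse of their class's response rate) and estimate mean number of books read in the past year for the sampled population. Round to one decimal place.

Class response rates: 0–1 yr 18/60 = 30%, 2–13 yr 169/260 = 65%, 14–19 yr 144/240 = 60%, 20–23 yr 324/360 = 90%, 24+ yr 90/120 = 75%.
Inverse-response-rate weighting restores each class to its sampled count, so class totals weight by n_sampled:
  0–1 yr: 60 × 21 = 1260
  2–13 yr: 260 × 9 = 2340
  14–19 yr: 240 × 12 = 2880
  20–23 yr: 360 × 34 = 12,240
  24+ yr: 120 × 32 = 3840
Adjusted estimate = 22,560 / 1,040 = 21.6923 → 21.7.

21.7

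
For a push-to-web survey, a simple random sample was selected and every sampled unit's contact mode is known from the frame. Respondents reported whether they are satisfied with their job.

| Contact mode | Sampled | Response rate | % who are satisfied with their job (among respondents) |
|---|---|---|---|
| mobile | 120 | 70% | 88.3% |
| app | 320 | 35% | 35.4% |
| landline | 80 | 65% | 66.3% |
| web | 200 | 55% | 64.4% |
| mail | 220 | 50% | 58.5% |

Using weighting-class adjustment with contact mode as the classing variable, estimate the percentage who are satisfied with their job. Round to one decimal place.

Inverse-response-rate weighting restores each class to its sampled count, so class totals weight by n_sampled:
  mobile: 120 × 88.3 = 10,596
  app: 320 × 35.4 = 11,328
  landline: 80 × 66.3 = 5304
  web: 200 × 64.4 = 12880
  mail: 220 × 58.5 = 12,870
Adjusted estimate = 52,978 / 940 = 56.3596 → 56.4%.

56.4%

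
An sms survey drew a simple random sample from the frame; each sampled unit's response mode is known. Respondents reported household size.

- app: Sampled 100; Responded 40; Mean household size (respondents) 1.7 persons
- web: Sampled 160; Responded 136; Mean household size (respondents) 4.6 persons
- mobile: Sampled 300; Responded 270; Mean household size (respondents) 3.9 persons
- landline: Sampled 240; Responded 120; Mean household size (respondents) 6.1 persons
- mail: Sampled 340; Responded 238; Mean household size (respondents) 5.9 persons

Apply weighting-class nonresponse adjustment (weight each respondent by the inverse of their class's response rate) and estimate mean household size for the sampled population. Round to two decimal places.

Response rates by class: app 40/100 = 40%, web 136/160 = 85%, mobile 270/300 = 90%, landline 120/240 = 50%, mail 238/340 = 70%.
Inverse-response-rate weighting restores each class to its sampled count, so class totals weight by n_sampled:
  app: 100 × 1.7 = 170
  web: 160 × 4.6 = 736
  mobile: 300 × 3.9 = 1170
  landline: 240 × 6.1 = 1464
  mail: 340 × 5.9 = 2006
Adjusted estimate = 5546 / 1,140 = 4.86491 → 4.86.

4.86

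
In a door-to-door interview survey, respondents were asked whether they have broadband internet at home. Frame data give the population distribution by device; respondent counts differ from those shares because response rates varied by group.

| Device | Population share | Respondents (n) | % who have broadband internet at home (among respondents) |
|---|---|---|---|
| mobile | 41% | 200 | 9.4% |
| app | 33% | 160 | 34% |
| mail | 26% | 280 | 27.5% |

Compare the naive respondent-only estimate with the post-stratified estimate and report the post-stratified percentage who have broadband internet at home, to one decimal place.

Naive respondent-only estimate (weights = respondent counts):
  (200/640)×9.4 + (160/640)×34 + (280/640)×27.5 = 23.4688%
Post-stratified estimate weights by population shares:
  0.41×9.4 + 0.33×34 + 0.26×27.5 = 22.224%

22.2%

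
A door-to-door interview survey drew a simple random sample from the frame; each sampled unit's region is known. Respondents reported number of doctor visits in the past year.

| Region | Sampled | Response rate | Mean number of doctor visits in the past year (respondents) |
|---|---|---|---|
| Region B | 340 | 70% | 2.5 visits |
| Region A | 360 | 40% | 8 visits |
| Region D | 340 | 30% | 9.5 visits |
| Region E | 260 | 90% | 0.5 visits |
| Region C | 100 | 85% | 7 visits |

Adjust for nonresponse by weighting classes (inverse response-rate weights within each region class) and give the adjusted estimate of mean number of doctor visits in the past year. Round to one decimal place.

5.6

Weighting each respondent by the inverse class response rate inflates each class back to its sampled size, so the class weight is n_sampled:
  Region B: 340 × 2.5 = 850
  Region A: 360 × 8 = 2880
  Region D: 340 × 9.5 = 3230
  Region E: 260 × 0.5 = 130
  Region C: 100 × 7 = 700
Adjusted estimate = 7790 / 1,400 = 5.56429 → 5.6.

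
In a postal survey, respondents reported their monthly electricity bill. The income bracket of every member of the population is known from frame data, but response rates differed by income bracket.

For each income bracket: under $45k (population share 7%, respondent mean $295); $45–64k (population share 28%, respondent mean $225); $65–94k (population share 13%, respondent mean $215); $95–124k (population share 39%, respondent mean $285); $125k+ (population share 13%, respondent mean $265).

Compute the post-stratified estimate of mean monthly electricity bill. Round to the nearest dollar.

Weight each group's respondent value by its population share:
  under $45k: 0.07 × 295 = 20.65
  $45–64k: 0.28 × 225 = 63
  $65–94k: 0.13 × 215 = 27.95
  $95–124k: 0.39 × 285 = 111.15
  $125k+: 0.13 × 265 = 34.45
Post-stratified estimate = 257.2 → $257.

$257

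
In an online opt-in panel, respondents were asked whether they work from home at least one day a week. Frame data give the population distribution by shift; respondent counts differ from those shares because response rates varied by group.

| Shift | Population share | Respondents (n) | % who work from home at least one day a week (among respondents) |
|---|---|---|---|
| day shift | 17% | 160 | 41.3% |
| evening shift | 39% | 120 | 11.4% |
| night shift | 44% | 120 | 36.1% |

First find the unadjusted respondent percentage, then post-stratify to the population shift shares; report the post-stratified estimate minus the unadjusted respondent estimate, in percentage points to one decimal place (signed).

Unadjusted (pooled respondent) estimate weights by respondent counts:
  (160/400)×41.3 + (120/400)×11.4 + (120/400)×36.1 = 30.77%
Reweighting by population shift shares:
  0.17×41.3 + 0.39×11.4 + 0.44×36.1 = 27.351%
Difference = 27.351 − 30.77 = -3.419 pp.

-3.4 percentage points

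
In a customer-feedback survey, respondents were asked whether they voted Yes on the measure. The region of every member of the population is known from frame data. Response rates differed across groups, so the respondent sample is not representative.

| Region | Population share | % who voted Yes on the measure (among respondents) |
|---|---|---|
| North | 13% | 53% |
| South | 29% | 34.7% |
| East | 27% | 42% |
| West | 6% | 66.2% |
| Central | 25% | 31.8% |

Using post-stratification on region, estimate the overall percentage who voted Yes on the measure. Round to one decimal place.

Post-stratification weights by population share, not respondent share:
  North: 0.13 × 53 = 6.89
  South: 0.29 × 34.7 = 10.063
  East: 0.27 × 42 = 11.34
  West: 0.06 × 66.2 = 3.972
  Central: 0.25 × 31.8 = 7.95
Post-stratified estimate = 40.215 → 40.2%.

40.2%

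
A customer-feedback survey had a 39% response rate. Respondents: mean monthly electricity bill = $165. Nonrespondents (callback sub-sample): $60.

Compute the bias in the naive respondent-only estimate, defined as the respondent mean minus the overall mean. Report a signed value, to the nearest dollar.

+$64

Nonresponse fraction = 1 − 0.39 = 0.61.
Bias = (nonresponse fraction) × (respondent mean − nonrespondent mean)
     = 0.61 × (165 − 60) = 0.61 × 105 = 64.05.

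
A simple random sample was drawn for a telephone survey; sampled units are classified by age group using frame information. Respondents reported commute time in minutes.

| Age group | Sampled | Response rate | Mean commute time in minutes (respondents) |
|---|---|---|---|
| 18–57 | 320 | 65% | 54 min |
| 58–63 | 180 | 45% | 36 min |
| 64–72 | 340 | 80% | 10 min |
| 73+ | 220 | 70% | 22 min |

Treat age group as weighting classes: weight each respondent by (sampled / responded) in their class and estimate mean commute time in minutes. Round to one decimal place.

30.2

Weighting each respondent by the inverse class response rate inflates each class back to its sampled size, so the class weight is n_sampled:
  18–57: 320 × 54 = 17,280
  58–63: 180 × 36 = 6480
  64–72: 340 × 10 = 3400
  73+: 220 × 22 = 4840
Adjusted estimate = 32,000 / 1,060 = 30.1887 → 30.2.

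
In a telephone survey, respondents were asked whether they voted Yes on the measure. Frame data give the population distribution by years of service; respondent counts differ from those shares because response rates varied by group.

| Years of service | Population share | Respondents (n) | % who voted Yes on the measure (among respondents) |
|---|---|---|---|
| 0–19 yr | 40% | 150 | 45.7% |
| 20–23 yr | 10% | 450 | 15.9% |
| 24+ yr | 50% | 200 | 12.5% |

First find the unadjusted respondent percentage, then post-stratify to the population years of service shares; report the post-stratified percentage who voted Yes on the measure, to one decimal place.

Without adjustment, the pooled respondent share is:
  (150/800)×45.7 + (450/800)×15.9 + (200/800)×12.5 = 20.6375%
Post-stratified estimate weights by population shares:
  0.4×45.7 + 0.1×15.9 + 0.5×12.5 = 26.12%

26.1%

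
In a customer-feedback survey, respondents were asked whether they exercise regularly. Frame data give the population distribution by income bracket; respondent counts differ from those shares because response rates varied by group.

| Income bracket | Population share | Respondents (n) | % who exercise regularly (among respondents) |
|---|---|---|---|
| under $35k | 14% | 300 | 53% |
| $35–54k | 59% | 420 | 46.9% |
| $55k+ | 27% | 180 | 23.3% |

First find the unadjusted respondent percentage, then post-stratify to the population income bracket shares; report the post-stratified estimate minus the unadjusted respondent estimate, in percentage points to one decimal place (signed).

-2.8 percentage points

Naive respondent-only estimate (weights = respondent counts):
  (300/900)×53 + (420/900)×46.9 + (180/900)×23.3 = 44.2133%
Post-stratified estimate weights by population shares:
  0.14×53 + 0.59×46.9 + 0.27×23.3 = 41.382%
Difference = 41.382 − 44.2133 = -2.8313 pp.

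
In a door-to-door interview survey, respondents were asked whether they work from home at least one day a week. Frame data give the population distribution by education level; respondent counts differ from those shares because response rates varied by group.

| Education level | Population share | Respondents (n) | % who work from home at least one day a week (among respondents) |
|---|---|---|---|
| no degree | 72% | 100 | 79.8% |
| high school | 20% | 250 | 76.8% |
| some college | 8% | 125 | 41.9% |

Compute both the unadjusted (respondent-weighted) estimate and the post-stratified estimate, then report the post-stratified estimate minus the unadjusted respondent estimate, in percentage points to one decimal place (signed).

Without adjustment, the pooled respondent share is:
  (100/475)×79.8 + (250/475)×76.8 + (125/475)×41.9 = 68.2474%
Post-stratifying to population shares instead:
  0.72×79.8 + 0.2×76.8 + 0.08×41.9 = 76.168%
Difference = 76.168 − 68.2474 = 7.9206 pp.

+7.9 percentage points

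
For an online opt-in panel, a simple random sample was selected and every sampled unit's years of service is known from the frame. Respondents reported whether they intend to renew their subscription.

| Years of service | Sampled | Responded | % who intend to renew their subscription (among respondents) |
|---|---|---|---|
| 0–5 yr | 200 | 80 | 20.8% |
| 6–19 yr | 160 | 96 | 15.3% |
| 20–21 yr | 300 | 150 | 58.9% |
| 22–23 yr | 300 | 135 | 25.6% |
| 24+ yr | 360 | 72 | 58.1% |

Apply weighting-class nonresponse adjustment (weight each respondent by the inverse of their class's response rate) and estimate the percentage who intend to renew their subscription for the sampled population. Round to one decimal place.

40.1%

Response rates by class: 0–5 yr 80/200 = 40%, 6–19 yr 96/160 = 60%, 20–21 yr 150/300 = 50%, 22–23 yr 135/300 = 45%, 24+ yr 72/360 = 20%.
With weight = n_sampled/n_responded per class, the weighted class total is n_sampled:
  0–5 yr: 200 × 20.8 = 4160
  6–19 yr: 160 × 15.3 = 2448
  20–21 yr: 300 × 58.9 = 17,670
  22–23 yr: 300 × 25.6 = 7680
  24+ yr: 360 × 58.1 = 20,916
Adjusted estimate = 52,874 / 1,320 = 40.0561 → 40.1%.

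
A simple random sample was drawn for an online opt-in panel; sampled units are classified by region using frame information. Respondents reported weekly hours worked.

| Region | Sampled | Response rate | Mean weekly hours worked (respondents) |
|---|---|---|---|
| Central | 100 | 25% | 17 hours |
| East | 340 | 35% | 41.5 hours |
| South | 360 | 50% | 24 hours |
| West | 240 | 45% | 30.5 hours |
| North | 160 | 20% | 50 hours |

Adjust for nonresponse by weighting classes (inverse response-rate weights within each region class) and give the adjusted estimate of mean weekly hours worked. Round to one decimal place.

33.1

Inverse-response-rate weighting restores each class to its sampled count, so class totals weight by n_sampled:
  Central: 100 × 17 = 1700
  East: 340 × 41.5 = 14,110
  South: 360 × 24 = 8640
  West: 240 × 30.5 = 7320
  North: 160 × 50 = 8000
Adjusted estimate = 39,770 / 1,200 = 33.1417 → 33.1.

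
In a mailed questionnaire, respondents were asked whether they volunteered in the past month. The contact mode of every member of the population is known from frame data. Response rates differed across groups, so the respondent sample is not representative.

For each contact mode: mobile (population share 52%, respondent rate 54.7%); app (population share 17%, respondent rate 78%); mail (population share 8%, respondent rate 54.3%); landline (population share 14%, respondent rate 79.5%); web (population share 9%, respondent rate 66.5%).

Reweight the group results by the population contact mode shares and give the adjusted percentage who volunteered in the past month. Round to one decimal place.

63.2%

Reweight to the known contact mode distribution:
  mobile: 0.52 × 54.7 = 28.444
  app: 0.17 × 78 = 13.26
  mail: 0.08 × 54.3 = 4.344
  landline: 0.14 × 79.5 = 11.13
  web: 0.09 × 66.5 = 5.985
Post-stratified estimate = 63.163 → 63.2%.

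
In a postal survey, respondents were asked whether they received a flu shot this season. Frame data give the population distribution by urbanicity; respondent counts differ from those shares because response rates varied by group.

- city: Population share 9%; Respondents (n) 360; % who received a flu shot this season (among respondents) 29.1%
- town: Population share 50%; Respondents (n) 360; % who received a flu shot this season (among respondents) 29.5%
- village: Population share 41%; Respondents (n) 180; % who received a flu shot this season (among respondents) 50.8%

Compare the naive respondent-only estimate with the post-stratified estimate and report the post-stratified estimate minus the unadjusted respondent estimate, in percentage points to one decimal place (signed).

Without adjustment, the pooled respondent share is:
  (360/900)×29.1 + (360/900)×29.5 + (180/900)×50.8 = 33.6%
Post-stratified estimate weights by population shares:
  0.09×29.1 + 0.5×29.5 + 0.41×50.8 = 38.197%
Difference = 38.197 − 33.6 = 4.597 pp.

+4.6 percentage points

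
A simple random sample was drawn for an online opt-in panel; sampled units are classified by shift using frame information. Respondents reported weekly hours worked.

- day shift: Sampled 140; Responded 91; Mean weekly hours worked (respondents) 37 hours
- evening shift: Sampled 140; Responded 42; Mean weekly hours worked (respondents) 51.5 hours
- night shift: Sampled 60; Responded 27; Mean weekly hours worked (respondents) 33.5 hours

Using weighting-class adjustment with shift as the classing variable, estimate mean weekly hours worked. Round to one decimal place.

42.4

Response rates by class: day shift 91/140 = 65%, evening shift 42/140 = 30%, night shift 27/60 = 45%.
With weight = n_sampled/n_responded per class, the weighted class total is n_sampled:
  day shift: 140 × 37 = 5180
  evening shift: 140 × 51.5 = 7210
  night shift: 60 × 33.5 = 2010
Adjusted estimate = 14,400 / 340 = 42.3529 → 42.4.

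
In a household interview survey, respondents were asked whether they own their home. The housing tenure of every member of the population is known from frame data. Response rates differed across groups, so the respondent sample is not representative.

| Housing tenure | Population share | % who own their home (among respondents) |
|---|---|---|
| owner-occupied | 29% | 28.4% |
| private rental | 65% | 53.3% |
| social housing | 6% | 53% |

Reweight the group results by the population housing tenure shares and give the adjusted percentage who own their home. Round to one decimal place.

Post-stratification weights by population share, not respondent share:
  owner-occupied: 0.29 × 28.4 = 8.236
  private rental: 0.65 × 53.3 = 34.645
  social housing: 0.06 × 53 = 3.18
Post-stratified estimate = 46.061 → 46.1%.

46.1%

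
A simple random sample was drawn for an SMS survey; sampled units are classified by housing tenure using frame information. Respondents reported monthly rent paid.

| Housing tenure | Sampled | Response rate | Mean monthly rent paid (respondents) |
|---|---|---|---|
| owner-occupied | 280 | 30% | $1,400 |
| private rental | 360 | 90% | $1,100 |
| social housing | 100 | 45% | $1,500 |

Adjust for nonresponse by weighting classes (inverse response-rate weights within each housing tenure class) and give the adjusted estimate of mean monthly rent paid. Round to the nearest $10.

Each respondent's weight = sampled/responded in their class; summing within a class gives n_sampled, so:
  owner-occupied: 280 × 1400 = 392,000
  private rental: 360 × 1100 = 396,000
  social housing: 100 × 1500 = 150,000
Adjusted estimate = 938,000 / 740 = 1267.57 → $1,270.

$1,270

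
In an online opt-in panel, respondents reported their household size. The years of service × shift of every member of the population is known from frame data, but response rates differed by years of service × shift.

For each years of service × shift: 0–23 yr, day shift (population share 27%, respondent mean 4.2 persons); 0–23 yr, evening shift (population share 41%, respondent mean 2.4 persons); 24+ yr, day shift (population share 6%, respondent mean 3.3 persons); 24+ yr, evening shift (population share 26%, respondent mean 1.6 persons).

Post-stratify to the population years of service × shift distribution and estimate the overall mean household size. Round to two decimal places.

Post-stratification weights by population share, not respondent share:
  0–23 yr, day shift: 0.27 × 4.2 = 1.134
  0–23 yr, evening shift: 0.41 × 2.4 = 0.984
  24+ yr, day shift: 0.06 × 3.3 = 0.198
  24+ yr, evening shift: 0.26 × 1.6 = 0.416
Post-stratified estimate = 2.732 → 2.73.

2.73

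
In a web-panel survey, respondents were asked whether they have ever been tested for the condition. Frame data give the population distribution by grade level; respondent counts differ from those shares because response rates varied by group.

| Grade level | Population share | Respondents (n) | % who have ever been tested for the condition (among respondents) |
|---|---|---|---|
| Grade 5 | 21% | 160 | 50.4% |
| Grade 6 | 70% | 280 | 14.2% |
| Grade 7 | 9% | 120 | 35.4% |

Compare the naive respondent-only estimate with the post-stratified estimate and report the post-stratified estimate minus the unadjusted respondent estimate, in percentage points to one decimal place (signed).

-5.4 percentage points

Unadjusted (pooled respondent) estimate weights by respondent counts:
  (160/560)×50.4 + (280/560)×14.2 + (120/560)×35.4 = 29.0857%
Post-stratified estimate weights by population shares:
  0.21×50.4 + 0.7×14.2 + 0.09×35.4 = 23.71%
Difference = 23.71 − 29.0857 = -5.3757 pp.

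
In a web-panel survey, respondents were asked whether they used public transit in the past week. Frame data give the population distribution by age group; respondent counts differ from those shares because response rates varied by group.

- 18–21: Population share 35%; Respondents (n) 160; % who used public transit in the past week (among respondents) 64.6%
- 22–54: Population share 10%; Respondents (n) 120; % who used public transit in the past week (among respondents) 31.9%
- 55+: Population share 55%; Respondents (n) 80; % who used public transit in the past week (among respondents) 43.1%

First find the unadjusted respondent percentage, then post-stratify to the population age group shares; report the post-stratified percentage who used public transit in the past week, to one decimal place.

Naive respondent-only estimate (weights = respondent counts):
  (160/360)×64.6 + (120/360)×31.9 + (80/360)×43.1 = 48.9222%
Post-stratified estimate weights by population shares:
  0.35×64.6 + 0.1×31.9 + 0.55×43.1 = 49.505%

49.5%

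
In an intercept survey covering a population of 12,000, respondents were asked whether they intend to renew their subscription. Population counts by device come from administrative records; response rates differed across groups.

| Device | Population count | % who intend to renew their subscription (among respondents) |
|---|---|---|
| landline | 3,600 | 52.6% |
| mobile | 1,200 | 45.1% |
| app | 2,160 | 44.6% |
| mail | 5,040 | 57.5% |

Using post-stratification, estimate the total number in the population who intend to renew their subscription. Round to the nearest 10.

Apply each group's respondent rate to its population count:
  landline: 3,600 × 52.6% = 1893.6
  mobile: 1,200 × 45.1% = 541.2
  app: 2,160 × 44.6% = 963.36
  mail: 5,040 × 57.5% = 2898
Estimated total = 6296.16 → 6,300.

6,300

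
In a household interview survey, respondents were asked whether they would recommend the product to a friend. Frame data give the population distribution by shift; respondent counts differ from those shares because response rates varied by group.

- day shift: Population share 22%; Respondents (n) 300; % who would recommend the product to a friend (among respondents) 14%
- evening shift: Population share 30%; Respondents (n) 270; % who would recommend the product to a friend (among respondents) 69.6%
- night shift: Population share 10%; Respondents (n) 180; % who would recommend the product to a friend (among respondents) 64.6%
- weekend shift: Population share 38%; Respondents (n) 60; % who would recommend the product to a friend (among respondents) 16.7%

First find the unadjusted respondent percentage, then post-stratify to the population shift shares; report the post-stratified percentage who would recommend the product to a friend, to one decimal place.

36.8%

Without adjustment, the pooled respondent share is:
  (300/810)×14 + (270/810)×69.6 + (180/810)×64.6 + (60/810)×16.7 = 43.9778%
Reweighting by population shift shares:
  0.22×14 + 0.3×69.6 + 0.1×64.6 + 0.38×16.7 = 36.766%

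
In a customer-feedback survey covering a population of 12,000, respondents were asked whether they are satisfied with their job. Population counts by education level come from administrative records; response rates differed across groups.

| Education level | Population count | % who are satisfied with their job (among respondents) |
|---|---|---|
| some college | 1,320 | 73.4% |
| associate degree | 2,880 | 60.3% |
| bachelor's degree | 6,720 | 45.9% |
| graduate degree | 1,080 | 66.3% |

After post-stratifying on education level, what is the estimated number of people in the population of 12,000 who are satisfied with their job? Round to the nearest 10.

6,510

Estimated count per cell = population count × respondent percentage:
  some college: 1,320 × 73.4% = 968.88
  associate degree: 2,880 × 60.3% = 1736.64
  bachelor's degree: 6,720 × 45.9% = 3084.48
  graduate degree: 1,080 × 66.3% = 716.04
Estimated total = 6506.04 → 6,510.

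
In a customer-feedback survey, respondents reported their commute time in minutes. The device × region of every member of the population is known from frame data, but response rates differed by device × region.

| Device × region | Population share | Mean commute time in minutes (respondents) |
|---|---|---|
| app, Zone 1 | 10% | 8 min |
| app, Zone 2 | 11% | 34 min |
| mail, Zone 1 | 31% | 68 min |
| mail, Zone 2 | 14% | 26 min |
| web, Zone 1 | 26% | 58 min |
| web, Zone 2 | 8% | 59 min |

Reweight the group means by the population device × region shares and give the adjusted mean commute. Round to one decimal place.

49.1

Reweight to the known device × region distribution:
  app, Zone 1: 0.1 × 8 = 0.8
  app, Zone 2: 0.11 × 34 = 3.74
  mail, Zone 1: 0.31 × 68 = 21.08
  mail, Zone 2: 0.14 × 26 = 3.64
  web, Zone 1: 0.26 × 58 = 15.08
  web, Zone 2: 0.08 × 59 = 4.72
Post-stratified estimate = 49.06 → 49.1.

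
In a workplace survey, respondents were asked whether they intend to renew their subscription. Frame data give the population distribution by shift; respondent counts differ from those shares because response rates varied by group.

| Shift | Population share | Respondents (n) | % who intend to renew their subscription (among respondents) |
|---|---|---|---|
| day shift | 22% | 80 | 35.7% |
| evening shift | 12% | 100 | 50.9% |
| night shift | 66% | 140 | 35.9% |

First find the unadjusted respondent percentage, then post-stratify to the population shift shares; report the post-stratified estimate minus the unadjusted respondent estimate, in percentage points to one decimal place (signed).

Without adjustment, the pooled respondent share is:
  (80/320)×35.7 + (100/320)×50.9 + (140/320)×35.9 = 40.5375%
Post-stratified estimate weights by population shares:
  0.22×35.7 + 0.12×50.9 + 0.66×35.9 = 37.656%
Difference = 37.656 − 40.5375 = -2.8815 pp.

-2.9 percentage points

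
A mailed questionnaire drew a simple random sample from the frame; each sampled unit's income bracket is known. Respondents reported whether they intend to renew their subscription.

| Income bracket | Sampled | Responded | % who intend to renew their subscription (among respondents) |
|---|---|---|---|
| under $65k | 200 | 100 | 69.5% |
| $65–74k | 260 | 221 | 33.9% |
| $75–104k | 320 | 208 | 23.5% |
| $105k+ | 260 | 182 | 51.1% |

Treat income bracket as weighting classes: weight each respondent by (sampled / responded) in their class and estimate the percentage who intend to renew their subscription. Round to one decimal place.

Response rates by class: under $65k 100/200 = 50%, $65–74k 221/260 = 85%, $75–104k 208/320 = 65%, $105k+ 182/260 = 70%.
Weighting each respondent by the inverse class response rate inflates each class back to its sampled size, so the class weight is n_sampled:
  under $65k: 200 × 69.5 = 13,900
  $65–74k: 260 × 33.9 = 8814
  $75–104k: 320 × 23.5 = 7520
  $105k+: 260 × 51.1 = 13,286
Adjusted estimate = 43,520 / 1,040 = 41.8462 → 41.8%.

41.8%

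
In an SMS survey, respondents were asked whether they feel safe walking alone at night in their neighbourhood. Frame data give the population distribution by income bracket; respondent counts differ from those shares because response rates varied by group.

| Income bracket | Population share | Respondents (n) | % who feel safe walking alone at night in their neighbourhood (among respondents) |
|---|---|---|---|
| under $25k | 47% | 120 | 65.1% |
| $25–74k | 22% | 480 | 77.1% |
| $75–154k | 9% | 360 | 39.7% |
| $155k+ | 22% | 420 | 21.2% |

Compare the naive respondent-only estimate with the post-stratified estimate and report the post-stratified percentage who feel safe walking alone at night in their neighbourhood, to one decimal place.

Unadjusted (pooled respondent) estimate weights by respondent counts:
  (120/1380)×65.1 + (480/1380)×77.1 + (360/1380)×39.7 + (420/1380)×21.2 = 49.287%
Post-stratifying to population shares instead:
  0.47×65.1 + 0.22×77.1 + 0.09×39.7 + 0.22×21.2 = 55.796%

55.8%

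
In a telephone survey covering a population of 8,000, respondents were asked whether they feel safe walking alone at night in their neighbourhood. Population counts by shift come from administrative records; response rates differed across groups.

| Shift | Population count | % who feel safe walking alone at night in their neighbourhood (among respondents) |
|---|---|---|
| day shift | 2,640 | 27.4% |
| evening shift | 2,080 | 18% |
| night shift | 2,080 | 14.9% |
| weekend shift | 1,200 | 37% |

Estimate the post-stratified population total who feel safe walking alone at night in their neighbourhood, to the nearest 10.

Estimated count per cell = population count × respondent percentage:
  day shift: 2,640 × 27.4% = 723.36
  evening shift: 2,080 × 18% = 374.4
  night shift: 2,080 × 14.9% = 309.92
  weekend shift: 1,200 × 37% = 444
Estimated total = 1851.68 → 1,850.

1,850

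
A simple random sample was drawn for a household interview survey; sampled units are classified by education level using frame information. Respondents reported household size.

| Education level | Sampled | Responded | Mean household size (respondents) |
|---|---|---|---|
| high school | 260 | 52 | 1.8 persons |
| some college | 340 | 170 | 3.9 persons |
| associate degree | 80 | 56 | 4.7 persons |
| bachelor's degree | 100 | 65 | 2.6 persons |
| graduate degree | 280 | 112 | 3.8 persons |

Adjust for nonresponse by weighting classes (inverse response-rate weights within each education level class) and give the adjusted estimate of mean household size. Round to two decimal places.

3.30

Response rates by class: high school 52/260 = 20%, some college 170/340 = 50%, associate degree 56/80 = 70%, bachelor's degree 65/100 = 65%, graduate degree 112/280 = 40%.
Inverse-response-rate weighting restores each class to its sampled count, so class totals weight by n_sampled:
  high school: 260 × 1.8 = 468
  some college: 340 × 3.9 = 1326
  associate degree: 80 × 4.7 = 376
  bachelor's degree: 100 × 2.6 = 260
  graduate degree: 280 × 3.8 = 1064
Adjusted estimate = 3494 / 1,060 = 3.29623 → 3.30.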